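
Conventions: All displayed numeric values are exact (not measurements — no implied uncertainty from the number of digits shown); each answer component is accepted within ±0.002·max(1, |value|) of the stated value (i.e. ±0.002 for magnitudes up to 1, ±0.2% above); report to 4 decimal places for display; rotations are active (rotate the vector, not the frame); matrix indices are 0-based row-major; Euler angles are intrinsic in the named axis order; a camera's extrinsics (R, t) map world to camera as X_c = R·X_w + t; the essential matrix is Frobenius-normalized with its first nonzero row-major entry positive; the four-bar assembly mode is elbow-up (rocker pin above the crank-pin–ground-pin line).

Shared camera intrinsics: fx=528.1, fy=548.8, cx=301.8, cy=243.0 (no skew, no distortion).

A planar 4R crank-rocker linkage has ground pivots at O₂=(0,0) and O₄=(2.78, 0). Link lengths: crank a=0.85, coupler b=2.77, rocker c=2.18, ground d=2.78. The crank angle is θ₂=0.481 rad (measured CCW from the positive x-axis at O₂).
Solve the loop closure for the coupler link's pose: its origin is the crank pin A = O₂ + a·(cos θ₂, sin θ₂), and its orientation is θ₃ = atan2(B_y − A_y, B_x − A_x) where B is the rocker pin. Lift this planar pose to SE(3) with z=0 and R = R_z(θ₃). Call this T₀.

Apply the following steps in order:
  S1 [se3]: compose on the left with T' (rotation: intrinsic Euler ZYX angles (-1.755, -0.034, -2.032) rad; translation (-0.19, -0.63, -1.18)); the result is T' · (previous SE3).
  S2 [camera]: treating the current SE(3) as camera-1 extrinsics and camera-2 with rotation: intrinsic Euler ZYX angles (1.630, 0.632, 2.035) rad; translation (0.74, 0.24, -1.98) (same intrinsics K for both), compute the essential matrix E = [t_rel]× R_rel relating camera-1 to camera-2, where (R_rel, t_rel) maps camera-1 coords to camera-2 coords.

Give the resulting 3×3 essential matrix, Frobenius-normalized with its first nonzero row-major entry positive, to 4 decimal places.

matrix = [0.0877 0.6470 0.2407; 0.2214 0.1747 -0.2340; -0.3570 -0.0704 0.4992]

source (fourbar_fk): coupler pose = R=[0.7647 -0.6443 0.0000; 0.6443 0.7647 0.0000; 0.0000 0.0000 1.0000], t=(0.7536, 0.3933, 0.0000)
after S1 (compose_se3): R=[-0.4255 -0.2209 0.8776; -0.7181 0.6725 -0.1789; -0.5507 -0.7064 -0.4448], t=(-0.5022, -1.3501, -1.5064)
after S2 (essential): [0.0877 0.6470 0.2407; 0.2214 0.1747 -0.2340; -0.3570 -0.0704 0.4992]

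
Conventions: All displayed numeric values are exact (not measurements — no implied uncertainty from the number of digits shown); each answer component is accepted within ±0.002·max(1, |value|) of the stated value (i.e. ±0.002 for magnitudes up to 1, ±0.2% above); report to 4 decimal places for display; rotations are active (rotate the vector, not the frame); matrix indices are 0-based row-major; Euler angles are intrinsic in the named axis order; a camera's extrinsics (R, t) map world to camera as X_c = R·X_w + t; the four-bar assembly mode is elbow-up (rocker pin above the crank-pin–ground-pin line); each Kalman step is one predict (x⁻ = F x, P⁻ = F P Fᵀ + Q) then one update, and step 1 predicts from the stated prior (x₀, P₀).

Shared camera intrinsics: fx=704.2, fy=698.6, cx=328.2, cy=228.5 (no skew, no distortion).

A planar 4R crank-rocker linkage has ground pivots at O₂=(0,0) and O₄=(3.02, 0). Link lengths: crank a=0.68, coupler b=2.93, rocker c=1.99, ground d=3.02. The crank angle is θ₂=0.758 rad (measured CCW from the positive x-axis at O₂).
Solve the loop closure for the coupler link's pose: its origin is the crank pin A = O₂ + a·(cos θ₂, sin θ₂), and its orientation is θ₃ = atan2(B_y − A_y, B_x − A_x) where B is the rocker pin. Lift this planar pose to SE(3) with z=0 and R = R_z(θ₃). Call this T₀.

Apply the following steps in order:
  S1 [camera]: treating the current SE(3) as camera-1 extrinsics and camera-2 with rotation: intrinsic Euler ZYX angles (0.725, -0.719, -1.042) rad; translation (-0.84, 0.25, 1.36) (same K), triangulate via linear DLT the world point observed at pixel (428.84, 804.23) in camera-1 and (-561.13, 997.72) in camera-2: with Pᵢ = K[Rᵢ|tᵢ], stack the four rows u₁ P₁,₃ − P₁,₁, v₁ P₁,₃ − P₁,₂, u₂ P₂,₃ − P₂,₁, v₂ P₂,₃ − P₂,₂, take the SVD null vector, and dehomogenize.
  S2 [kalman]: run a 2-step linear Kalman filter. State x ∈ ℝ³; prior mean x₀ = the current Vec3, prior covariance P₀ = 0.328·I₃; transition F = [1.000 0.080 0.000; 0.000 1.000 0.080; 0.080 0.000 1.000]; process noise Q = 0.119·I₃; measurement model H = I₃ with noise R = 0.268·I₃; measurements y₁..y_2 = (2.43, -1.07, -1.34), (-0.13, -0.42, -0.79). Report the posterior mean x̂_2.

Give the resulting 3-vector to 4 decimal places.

result = (0.6640, -0.4070, -0.4827)

source (fourbar_fk): coupler pose = R=[0.8544 -0.5196 0.0000; 0.5196 0.8544 0.0000; 0.0000 0.0000 1.0000], t=(0.4938, 0.4675, 0.0000)
after S1 (triangulate): (0.2238, 0.8743, 1.6148)
after S2 (kf_track): (0.6640, -0.4070, -0.4827)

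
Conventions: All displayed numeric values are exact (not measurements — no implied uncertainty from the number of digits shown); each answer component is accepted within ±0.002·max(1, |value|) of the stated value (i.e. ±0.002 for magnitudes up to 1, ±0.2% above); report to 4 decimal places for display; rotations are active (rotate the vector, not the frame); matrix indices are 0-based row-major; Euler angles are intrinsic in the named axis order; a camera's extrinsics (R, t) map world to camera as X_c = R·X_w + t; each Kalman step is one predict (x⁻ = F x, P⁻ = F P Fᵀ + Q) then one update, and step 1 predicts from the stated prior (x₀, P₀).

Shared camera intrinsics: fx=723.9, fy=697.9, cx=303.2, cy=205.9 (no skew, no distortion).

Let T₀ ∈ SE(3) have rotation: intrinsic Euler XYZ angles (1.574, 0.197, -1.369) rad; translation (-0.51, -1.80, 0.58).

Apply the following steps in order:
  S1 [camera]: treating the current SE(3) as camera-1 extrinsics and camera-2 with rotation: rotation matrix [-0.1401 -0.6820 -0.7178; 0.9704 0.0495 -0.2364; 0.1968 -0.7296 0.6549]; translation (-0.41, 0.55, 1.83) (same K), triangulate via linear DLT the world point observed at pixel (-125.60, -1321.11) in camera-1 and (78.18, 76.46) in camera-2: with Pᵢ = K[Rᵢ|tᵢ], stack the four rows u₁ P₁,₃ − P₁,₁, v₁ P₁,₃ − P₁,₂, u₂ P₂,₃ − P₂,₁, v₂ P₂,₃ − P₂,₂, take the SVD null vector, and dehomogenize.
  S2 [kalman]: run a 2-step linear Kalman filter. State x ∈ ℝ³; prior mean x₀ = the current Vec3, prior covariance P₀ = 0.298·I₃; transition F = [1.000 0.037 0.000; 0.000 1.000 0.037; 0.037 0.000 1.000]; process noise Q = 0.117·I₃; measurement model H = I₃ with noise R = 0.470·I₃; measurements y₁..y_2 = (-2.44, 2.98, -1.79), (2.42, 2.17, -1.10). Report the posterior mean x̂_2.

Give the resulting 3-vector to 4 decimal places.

after S1 (triangulate): (-0.7987, -0.3034, 0.9677)
after S2 (kf_track): (0.1258, 1.6402, -0.6467)

result = (0.1258, 1.6402, -0.6467)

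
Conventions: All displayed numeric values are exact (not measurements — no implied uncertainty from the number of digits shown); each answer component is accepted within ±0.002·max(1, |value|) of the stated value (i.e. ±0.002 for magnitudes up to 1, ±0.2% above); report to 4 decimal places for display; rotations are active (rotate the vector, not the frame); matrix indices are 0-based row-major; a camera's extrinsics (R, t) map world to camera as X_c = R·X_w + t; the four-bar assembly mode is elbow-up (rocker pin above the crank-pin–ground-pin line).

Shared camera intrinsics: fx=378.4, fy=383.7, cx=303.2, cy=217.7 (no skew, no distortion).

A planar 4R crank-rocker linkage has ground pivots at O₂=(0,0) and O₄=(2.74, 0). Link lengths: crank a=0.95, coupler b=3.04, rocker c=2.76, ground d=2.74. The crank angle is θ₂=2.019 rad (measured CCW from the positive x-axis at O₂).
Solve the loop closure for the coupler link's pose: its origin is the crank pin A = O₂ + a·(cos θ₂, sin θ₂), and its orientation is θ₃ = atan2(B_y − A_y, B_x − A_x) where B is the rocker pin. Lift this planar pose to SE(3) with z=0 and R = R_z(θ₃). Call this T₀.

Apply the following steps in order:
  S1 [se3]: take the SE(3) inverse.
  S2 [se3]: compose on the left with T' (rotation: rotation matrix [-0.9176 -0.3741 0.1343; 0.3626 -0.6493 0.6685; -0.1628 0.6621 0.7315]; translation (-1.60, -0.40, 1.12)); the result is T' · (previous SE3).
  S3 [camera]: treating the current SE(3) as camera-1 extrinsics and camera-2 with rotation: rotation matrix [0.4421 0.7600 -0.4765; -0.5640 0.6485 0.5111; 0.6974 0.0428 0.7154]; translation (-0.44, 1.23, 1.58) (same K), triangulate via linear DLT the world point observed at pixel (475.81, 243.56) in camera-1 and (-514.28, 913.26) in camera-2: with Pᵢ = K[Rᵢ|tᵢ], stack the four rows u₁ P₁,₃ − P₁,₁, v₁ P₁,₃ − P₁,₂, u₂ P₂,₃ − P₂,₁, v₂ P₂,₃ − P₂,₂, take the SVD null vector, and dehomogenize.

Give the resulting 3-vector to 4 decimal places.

source (fourbar_fk): coupler pose = R=[0.8032 -0.5957 0.0000; 0.5957 0.8032 0.0000; 0.0000 0.0000 1.0000], t=(-0.4117, 0.8562, 0.0000)
after S1 (invert_se3): R=[0.8032 0.5957 0.0000; -0.5957 0.8032 0.0000; 0.0000 0.0000 1.0000], t=(-0.1794, -0.9329, 0.0000)
after S2 (compose_se3): R=[-0.5142 -0.8471 0.1343; 0.6781 -0.3056 0.6685; -0.5252 0.4348 0.7315], t=(-1.0864, 0.1407, 0.5315)
after S3 (triangulate): (-1.7929, -1.0532, 1.3269)

result = (-1.7929, -1.0532, 1.3269)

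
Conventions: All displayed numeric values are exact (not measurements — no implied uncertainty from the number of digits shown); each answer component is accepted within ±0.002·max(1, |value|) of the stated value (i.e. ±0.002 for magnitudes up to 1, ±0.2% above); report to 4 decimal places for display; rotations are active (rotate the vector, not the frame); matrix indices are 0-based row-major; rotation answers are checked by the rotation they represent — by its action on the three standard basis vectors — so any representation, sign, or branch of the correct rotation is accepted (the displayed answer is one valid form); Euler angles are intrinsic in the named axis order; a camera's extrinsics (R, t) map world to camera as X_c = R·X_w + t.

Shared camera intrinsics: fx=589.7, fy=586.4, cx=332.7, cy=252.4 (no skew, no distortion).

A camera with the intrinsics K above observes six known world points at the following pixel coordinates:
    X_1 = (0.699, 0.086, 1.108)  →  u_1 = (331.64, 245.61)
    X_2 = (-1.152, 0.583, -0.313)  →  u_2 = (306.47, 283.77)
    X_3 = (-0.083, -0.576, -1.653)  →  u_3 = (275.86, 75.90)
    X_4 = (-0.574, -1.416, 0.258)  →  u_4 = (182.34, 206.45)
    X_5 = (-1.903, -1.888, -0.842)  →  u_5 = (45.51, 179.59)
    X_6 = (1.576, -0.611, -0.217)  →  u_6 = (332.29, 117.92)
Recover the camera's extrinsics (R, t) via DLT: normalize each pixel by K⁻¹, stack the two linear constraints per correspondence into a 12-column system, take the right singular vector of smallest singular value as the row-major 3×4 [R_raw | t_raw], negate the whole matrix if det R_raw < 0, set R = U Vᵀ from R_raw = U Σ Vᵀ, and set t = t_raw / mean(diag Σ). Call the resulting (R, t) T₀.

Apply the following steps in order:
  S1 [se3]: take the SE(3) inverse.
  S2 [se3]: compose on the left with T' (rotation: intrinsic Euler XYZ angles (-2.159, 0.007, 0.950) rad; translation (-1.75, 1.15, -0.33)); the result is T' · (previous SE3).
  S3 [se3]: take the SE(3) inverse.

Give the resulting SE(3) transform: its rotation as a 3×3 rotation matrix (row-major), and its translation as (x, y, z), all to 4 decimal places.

source (pnp_recover): camera pose = R=[0.4772 0.8664 -0.1469; -0.6059 0.4454 0.6592; 0.6366 -0.2256 0.7375], t=(-0.2600, -0.4399, 6.9104)
after S1 (invert_se3): R=[0.4772 -0.6059 0.6366; 0.8664 0.4454 -0.2256; -0.1469 0.6592 0.7375], t=(-4.5413, 1.9800, -4.8447)
after S2 (compose_se3): R=[-0.4282 -0.7101 0.5589; -0.6147 0.6822 0.3958; -0.6624 -0.1741 -0.7287], t=(-6.0360, -1.4450, 4.4565)
after S3 (invert_se3): R=[-0.4282 -0.6147 -0.6624; -0.7101 0.6822 -0.1741; 0.5589 0.3958 -0.7287], t=(-0.5210, -2.5246, 7.1928)

rotation (matrix) = ((-0.4282, -0.6147, -0.6624), (-0.7101, 0.6822, -0.1741), (0.5589, 0.3958, -0.7287)), translation = (-0.5210, -2.5246, 7.1928)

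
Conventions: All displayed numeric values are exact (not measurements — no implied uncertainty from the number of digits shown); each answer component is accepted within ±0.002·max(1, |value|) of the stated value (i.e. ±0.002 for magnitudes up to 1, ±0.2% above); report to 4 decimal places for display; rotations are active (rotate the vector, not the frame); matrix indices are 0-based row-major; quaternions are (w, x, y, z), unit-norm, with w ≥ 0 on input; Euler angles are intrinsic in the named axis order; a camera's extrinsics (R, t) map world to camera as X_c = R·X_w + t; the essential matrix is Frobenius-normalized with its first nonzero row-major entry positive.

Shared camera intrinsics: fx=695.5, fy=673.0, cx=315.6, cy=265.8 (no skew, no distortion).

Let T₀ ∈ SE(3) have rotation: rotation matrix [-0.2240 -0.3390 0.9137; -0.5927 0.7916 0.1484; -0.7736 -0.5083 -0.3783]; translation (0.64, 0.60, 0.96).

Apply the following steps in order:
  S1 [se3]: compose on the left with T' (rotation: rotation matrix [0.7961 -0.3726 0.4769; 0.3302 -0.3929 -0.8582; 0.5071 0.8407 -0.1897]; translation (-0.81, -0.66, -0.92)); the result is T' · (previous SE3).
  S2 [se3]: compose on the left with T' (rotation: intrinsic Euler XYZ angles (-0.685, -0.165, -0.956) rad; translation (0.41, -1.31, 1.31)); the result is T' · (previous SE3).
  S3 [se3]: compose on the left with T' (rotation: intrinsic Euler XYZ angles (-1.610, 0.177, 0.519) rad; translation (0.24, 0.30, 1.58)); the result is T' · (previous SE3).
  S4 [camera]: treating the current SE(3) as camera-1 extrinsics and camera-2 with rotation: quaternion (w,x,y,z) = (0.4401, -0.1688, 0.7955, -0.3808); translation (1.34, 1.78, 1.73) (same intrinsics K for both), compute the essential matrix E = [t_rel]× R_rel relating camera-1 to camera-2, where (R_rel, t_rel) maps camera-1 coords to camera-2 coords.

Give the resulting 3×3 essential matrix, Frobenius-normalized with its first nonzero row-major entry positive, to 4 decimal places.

after S1 (compose_se3): R=[-0.3264 -0.8073 0.4917; 0.8229 0.0133 0.5681; -0.4651 0.5900 0.6599], t=(-0.0662, -1.5083, -0.2731)
after S2 (compose_se3): R=[0.5537 -0.5455 0.6291; 0.3341 0.8376 0.4322; -0.7628 -0.0292 0.6460], t=(-0.7982, -2.2443, 1.4559)
after S3 (compose_se3): R=[0.1759 -0.8804 0.4405; -0.8278 0.1098 0.5501; -0.5327 -0.4614 -0.7095], t=(0.9099, 1.7501, 3.8696)
after S4 (essential): [0.4962 -0.2471 -0.3861; 0.2237 0.6446 -0.0256; 0.2227 0.1028 -0.1313]

matrix = [0.4962 -0.2471 -0.3861; 0.2237 0.6446 -0.0256; 0.2227 0.1028 -0.1313]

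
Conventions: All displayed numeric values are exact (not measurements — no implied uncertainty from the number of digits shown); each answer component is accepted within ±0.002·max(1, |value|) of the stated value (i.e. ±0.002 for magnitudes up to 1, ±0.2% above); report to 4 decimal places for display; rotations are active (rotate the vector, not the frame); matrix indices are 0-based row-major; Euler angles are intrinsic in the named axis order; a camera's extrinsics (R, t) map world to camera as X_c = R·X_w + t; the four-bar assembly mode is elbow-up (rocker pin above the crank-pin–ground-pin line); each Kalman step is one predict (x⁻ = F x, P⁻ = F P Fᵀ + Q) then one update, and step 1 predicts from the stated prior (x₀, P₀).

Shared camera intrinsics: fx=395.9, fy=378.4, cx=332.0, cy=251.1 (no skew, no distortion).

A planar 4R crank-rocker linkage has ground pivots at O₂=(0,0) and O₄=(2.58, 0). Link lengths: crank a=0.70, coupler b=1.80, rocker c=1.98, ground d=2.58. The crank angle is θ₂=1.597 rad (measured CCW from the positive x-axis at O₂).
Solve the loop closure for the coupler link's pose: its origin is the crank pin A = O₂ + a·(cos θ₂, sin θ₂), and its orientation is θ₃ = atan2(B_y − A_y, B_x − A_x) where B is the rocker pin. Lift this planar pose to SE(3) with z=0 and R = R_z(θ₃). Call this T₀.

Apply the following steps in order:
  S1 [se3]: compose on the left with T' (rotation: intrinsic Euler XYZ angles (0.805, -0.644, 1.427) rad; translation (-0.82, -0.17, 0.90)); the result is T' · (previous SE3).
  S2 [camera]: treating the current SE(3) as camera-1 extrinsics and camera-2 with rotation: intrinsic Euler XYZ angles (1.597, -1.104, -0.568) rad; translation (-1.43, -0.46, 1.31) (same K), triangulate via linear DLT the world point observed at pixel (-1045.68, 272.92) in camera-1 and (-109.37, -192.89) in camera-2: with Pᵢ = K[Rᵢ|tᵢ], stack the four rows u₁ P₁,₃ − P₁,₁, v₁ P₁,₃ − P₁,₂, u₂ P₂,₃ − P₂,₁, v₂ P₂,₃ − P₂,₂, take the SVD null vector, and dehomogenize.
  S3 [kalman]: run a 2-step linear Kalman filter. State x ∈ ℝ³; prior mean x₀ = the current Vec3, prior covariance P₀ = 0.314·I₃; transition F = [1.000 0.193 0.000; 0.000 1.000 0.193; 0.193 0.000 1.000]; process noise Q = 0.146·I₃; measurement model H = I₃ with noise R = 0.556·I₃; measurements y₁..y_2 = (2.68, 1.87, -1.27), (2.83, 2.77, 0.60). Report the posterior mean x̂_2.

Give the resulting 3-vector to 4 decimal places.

source (fourbar_fk): coupler pose = R=[0.8453 -0.5343 0.0000; 0.5343 0.8453 0.0000; 0.0000 0.0000 1.0000], t=(-0.0183, 0.6998, 0.0000)
after S1 (compose_se3): R=[-0.3260 -0.7302 -0.6004; 0.8093 0.1126 -0.5764; 0.4885 -0.6739 0.5543], t=(-1.3759, 0.1878, 0.6699)
after S2 (triangulate): (0.7113, 1.2649, 1.4733)
after S3 (kf_track): (2.3778, 2.1983, 0.7202)

result = (2.3778, 2.1983, 0.7202)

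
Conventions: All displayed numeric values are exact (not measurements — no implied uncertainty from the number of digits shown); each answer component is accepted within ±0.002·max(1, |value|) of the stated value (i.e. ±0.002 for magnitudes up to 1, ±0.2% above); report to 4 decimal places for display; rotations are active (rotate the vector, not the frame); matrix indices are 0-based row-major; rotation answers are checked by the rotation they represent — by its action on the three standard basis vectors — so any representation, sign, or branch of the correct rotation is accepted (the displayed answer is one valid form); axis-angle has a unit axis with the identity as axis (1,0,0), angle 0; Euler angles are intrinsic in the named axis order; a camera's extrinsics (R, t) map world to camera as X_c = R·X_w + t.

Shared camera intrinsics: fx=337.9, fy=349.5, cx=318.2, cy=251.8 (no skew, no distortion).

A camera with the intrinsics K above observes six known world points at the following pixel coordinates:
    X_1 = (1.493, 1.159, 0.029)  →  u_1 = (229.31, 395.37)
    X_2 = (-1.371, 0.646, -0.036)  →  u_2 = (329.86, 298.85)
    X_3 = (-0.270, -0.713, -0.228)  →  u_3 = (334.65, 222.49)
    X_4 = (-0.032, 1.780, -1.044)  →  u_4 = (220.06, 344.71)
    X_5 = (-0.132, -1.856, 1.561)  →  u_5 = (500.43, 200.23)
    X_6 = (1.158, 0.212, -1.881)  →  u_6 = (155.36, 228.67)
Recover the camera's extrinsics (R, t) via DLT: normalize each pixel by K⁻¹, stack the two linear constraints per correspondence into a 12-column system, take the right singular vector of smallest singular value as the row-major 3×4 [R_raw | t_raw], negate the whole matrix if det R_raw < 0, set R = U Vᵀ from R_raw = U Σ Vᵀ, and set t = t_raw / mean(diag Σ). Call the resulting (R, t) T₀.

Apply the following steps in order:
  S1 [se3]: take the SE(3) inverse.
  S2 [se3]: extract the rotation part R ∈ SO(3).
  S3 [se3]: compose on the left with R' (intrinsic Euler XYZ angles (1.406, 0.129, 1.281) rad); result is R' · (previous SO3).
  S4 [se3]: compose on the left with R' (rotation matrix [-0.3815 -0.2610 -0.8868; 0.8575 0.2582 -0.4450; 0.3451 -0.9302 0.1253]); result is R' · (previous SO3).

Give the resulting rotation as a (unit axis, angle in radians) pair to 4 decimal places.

source (pnp_recover): camera pose = R=[-0.3440 -0.4169 0.8414; 0.0502 0.8866 0.4598; -0.9376 0.2004 -0.2840], t=(0.0400, 0.3400, 4.7199)
after S1 (invert_se3): R=[-0.3440 0.0502 -0.9376; -0.4169 0.8866 0.2004; 0.8414 0.4598 -0.2840], t=(4.4222, -1.2308, 1.1506)
after S2 (rot_of_se3): [-0.3440 0.0502 -0.9376; -0.4169 0.8866 0.2004; 0.8414 0.4598 -0.2840]
after S3 (compose_so3): [0.4069 -0.7692 -0.4927; -0.8585 -0.5063 0.0815; -0.3122 0.3898 -0.8664]
after S4 (compose_so3): [0.3456 0.0799 0.9350; 0.2662 -0.9638 -0.0160; 0.8998 0.2544 -0.3544]

rotation (axis_angle) = ((0.8189, 0.1064, 0.5640), 2.9757)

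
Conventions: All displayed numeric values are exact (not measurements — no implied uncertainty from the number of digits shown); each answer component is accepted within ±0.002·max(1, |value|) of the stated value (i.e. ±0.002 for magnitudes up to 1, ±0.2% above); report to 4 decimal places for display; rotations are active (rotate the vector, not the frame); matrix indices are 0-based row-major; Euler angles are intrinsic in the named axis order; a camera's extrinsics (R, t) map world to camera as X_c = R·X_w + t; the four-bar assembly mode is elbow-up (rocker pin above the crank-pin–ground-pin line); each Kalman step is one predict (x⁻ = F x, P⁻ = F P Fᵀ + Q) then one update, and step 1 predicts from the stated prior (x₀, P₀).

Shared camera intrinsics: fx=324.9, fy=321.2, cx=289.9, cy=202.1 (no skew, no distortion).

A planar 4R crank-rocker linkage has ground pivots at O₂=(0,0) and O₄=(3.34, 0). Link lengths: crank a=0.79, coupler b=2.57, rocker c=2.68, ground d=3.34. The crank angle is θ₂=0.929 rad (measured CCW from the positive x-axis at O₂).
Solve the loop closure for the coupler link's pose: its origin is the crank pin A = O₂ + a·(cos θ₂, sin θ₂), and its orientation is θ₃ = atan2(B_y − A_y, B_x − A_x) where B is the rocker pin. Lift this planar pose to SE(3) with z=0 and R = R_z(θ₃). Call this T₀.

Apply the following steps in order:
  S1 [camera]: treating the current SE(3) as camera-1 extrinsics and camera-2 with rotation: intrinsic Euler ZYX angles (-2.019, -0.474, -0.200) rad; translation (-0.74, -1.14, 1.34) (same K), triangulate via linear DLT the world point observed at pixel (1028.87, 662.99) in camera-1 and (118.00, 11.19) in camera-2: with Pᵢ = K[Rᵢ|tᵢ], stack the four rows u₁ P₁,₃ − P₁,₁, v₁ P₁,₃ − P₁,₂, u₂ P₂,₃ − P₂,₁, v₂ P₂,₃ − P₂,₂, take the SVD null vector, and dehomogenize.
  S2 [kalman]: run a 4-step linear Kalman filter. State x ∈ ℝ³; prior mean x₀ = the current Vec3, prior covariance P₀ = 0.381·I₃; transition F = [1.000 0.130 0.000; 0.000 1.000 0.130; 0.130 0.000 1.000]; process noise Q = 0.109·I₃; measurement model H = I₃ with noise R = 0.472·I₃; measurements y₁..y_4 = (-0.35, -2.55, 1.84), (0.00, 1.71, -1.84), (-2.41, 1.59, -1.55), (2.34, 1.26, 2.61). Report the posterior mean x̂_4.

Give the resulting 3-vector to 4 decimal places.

source (fourbar_fk): coupler pose = R=[0.7028 -0.7114 0.0000; 0.7114 0.7028 0.0000; 0.0000 0.0000 1.0000], t=(0.4729, 0.6328, 0.0000)
after S1 (triangulate): (1.2064, -0.5712, 0.7593)
after S2 (kf_track): (0.5094, 0.9012, 0.7055)

result = (0.5094, 0.9012, 0.7055)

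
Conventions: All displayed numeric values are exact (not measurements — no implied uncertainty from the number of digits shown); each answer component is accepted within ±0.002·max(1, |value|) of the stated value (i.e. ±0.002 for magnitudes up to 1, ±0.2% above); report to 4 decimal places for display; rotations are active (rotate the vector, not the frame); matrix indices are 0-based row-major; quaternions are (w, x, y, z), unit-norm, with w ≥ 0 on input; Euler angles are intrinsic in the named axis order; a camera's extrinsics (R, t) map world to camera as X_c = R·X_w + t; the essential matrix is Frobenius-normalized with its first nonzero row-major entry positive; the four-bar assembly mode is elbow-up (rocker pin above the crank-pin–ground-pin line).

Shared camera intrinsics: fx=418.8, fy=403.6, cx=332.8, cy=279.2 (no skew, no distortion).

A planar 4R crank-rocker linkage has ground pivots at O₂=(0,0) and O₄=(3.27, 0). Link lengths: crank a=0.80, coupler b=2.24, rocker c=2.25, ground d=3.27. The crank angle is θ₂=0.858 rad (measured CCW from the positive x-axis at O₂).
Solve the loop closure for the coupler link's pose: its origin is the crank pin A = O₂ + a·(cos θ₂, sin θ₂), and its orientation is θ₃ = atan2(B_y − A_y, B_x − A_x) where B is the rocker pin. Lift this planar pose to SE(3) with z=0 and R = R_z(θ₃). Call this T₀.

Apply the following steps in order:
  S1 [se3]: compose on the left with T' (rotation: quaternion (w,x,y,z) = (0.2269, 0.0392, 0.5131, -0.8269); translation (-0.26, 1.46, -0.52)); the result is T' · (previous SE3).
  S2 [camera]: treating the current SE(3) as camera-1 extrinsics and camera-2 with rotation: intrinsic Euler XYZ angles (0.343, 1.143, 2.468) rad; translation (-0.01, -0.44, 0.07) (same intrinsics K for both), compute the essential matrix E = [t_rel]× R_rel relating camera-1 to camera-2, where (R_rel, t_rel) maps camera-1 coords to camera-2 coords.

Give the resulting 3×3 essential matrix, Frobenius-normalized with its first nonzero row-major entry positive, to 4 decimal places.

source (fourbar_fk): coupler pose = R=[0.7777 -0.6286 0.0000; 0.6286 0.7777 0.0000; 0.0000 0.0000 1.0000], t=(0.5232, 0.6052, 0.0000)
after S1 (compose_se3): R=[-0.4341 0.8850 0.1680; -0.4934 -0.0776 -0.8663; -0.7537 -0.4590 0.4704], t=(-0.4762, 1.0605, -1.1785)
after S2 (essential): [0.0883 0.2541 0.1881; 0.0516 0.4579 0.4290; -0.6024 -0.1826 0.3156]

matrix = [0.0883 0.2541 0.1881; 0.0516 0.4579 0.4290; -0.6024 -0.1826 0.3156]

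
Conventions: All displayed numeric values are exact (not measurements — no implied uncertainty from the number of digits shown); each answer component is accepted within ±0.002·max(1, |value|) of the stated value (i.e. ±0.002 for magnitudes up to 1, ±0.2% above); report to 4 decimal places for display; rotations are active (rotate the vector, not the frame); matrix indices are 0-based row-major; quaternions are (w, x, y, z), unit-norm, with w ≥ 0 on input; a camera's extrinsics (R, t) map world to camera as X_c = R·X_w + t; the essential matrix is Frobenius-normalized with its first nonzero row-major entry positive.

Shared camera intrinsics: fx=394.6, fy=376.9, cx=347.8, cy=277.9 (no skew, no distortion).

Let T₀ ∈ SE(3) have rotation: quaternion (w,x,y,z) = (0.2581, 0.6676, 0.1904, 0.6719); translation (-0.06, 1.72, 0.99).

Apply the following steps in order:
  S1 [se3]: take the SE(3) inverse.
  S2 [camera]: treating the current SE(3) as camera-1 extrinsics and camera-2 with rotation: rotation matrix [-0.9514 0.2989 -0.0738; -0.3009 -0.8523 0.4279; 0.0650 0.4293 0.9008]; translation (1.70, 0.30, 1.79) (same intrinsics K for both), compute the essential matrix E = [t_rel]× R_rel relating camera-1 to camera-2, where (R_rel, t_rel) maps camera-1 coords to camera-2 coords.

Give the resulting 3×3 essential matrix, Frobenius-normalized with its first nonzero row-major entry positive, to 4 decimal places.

matrix = [0.0174 0.5871 -0.1147; 0.3119 0.1864 0.5938; 0.0549 -0.3382 0.1997]

after S1 (invert_se3): R=[0.0246 0.6011 0.7988; -0.0926 -0.7943 0.6005; 0.9954 -0.0888 0.0361], t=(-1.8232, 0.7661, 0.1766)
after S2 (essential): [0.0174 0.5871 -0.1147; 0.3119 0.1864 0.5938; 0.0549 -0.3382 0.1997]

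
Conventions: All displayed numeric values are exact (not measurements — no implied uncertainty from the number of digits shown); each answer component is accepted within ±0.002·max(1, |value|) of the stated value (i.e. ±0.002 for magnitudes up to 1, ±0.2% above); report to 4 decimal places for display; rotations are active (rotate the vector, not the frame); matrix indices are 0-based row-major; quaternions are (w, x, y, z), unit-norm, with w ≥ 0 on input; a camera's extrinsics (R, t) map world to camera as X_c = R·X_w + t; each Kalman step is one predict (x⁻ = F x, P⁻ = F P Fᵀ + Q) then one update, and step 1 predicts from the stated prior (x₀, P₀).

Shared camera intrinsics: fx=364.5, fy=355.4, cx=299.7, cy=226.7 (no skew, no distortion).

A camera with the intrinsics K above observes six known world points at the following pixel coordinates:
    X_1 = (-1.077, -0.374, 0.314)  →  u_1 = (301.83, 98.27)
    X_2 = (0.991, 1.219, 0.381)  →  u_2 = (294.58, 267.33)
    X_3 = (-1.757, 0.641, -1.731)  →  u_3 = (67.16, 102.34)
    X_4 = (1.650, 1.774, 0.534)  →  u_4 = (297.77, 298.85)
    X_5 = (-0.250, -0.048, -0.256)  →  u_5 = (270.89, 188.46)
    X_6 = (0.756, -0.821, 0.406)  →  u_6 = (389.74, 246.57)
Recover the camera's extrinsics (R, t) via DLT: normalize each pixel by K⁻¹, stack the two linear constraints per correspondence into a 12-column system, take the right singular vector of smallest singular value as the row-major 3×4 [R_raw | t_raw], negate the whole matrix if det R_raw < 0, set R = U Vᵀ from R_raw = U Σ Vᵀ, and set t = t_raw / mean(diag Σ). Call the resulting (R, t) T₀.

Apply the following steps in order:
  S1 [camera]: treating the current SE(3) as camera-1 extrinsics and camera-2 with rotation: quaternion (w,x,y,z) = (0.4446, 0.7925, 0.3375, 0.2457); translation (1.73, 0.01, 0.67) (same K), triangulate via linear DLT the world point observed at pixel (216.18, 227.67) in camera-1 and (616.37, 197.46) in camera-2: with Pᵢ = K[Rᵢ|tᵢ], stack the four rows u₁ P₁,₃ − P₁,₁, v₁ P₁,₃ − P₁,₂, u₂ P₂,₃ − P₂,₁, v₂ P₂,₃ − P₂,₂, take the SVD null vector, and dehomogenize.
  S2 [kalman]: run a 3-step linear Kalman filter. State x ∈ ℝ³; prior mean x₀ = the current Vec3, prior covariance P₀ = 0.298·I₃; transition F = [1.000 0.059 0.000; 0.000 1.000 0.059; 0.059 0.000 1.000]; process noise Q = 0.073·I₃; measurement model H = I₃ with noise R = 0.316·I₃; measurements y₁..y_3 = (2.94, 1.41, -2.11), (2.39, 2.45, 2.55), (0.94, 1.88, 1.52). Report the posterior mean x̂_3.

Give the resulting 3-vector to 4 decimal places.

source (pnp_recover): camera pose = R=[0.3342 -0.5302 0.7793; 0.9367 0.0951 -0.3370; 0.1046 0.8426 0.5284], t=(-0.0600, -0.2797, 4.2162)
after S1 (triangulate): (-0.0073, 1.2270, -0.5442)
after S2 (kf_track): (1.6893, 1.8630, 0.9201)

result = (1.6893, 1.8630, 0.9201)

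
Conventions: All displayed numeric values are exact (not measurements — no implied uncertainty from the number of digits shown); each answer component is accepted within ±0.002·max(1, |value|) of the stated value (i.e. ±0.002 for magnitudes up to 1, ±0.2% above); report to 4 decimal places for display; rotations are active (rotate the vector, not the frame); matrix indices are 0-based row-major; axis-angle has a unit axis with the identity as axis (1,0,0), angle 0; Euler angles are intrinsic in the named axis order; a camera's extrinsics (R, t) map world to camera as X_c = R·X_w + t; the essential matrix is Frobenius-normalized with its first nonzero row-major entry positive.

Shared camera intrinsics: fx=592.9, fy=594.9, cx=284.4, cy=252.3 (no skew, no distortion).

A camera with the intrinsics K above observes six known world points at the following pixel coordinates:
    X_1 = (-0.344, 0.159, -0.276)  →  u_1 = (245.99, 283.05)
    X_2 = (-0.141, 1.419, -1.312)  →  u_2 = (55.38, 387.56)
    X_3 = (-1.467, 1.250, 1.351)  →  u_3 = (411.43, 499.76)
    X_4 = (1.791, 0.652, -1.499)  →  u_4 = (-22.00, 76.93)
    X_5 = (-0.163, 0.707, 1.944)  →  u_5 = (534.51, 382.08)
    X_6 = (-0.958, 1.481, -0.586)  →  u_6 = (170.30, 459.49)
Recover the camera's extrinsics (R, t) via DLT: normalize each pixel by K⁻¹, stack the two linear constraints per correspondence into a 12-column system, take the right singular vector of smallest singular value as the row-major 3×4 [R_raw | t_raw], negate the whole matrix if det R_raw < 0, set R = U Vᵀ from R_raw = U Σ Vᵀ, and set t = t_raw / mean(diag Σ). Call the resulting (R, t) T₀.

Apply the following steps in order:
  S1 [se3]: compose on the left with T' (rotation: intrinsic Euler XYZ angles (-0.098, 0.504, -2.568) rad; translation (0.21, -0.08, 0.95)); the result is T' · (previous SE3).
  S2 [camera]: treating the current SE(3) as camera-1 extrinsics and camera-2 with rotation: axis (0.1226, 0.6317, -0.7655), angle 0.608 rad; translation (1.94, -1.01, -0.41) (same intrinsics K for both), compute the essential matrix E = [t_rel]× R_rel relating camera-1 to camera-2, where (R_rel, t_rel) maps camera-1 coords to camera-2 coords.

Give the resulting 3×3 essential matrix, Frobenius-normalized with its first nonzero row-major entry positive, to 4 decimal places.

matrix = [0.0912 -0.1315 -0.0721; 0.3913 0.5368 -0.2409; 0.4176 -0.4396 -0.3197]

source (pnp_recover): camera pose = R=[0.0162 -0.1904 0.9816; -0.6255 0.7640 0.1586; -0.7801 -0.6165 -0.1067], t=(-0.0101, -0.0399, 4.6896)
after S1 (compose_se3): R=[-0.6859 0.2054 -0.6981; 0.4639 -0.6157 -0.6369; -0.5607 -0.7607 0.3270], t=(2.4632, 0.3613, 5.0393)
after S2 (essential): [0.0912 -0.1315 -0.0721; 0.3913 0.5368 -0.2409; 0.4176 -0.4396 -0.3197]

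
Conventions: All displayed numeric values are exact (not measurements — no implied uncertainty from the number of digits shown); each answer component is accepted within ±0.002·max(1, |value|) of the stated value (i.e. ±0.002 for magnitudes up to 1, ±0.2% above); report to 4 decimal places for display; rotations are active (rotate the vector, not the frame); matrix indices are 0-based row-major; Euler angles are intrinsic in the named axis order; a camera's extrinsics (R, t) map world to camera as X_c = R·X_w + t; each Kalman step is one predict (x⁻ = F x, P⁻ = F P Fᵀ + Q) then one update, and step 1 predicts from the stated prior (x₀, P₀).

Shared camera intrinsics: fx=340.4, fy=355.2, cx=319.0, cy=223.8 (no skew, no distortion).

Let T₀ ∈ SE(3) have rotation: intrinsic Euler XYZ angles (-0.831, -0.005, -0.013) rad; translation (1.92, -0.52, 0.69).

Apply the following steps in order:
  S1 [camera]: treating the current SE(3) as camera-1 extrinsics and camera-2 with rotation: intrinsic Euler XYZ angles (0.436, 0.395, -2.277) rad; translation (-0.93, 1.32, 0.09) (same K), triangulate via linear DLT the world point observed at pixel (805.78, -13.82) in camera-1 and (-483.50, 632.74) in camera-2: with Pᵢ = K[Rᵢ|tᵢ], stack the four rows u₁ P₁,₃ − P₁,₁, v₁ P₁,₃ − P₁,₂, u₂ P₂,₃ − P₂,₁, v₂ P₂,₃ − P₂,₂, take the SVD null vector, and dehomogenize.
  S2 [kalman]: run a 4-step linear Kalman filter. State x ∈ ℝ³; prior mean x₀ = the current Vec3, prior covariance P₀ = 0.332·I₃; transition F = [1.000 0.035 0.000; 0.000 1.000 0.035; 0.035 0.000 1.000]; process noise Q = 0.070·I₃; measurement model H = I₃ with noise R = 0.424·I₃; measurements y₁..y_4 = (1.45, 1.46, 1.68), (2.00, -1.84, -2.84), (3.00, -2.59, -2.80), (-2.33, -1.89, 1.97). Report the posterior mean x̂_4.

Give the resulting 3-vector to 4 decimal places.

result = (0.4718, -1.6255, -0.1717)

after S1 (triangulate): (0.9102, -1.4654, 0.2682)
after S2 (kf_track): (0.4718, -1.6255, -0.1717)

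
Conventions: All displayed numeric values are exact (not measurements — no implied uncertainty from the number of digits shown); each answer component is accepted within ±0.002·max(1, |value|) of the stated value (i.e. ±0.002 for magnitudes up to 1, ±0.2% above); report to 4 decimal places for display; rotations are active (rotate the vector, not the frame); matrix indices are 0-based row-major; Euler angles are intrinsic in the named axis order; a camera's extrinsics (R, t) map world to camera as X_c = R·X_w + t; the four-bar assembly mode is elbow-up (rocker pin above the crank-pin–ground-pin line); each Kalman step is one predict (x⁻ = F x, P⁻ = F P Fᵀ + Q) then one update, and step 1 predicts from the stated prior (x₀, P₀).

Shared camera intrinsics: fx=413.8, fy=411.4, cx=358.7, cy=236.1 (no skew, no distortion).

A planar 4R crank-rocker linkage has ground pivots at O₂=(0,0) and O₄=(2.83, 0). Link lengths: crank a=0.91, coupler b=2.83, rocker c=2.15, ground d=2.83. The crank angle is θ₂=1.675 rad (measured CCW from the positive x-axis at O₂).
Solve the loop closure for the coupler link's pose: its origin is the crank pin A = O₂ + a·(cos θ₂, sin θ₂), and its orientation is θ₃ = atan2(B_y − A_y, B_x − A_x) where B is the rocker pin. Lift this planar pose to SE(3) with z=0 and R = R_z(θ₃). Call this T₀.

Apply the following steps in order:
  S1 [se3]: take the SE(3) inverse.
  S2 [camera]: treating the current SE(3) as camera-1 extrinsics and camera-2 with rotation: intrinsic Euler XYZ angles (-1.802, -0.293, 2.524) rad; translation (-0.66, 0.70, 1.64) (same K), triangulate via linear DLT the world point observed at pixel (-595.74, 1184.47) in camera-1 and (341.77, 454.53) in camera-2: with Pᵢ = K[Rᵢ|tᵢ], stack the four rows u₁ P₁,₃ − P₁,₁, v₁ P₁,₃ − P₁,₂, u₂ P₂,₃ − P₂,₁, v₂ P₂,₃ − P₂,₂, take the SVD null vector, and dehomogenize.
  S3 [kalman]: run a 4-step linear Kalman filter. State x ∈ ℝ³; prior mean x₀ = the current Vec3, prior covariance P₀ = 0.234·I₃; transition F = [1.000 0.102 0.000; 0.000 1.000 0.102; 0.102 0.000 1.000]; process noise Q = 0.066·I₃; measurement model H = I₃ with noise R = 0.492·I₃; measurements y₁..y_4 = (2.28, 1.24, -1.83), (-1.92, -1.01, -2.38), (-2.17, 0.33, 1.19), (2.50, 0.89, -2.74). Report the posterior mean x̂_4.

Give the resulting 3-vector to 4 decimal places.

source (fourbar_fk): coupler pose = R=[0.9034 -0.4287 0.0000; 0.4287 0.9034 0.0000; 0.0000 0.0000 1.0000], t=(-0.0947, 0.9051, 0.0000)
after S1 (invert_se3): R=[0.9034 0.4287 0.0000; -0.4287 0.9034 0.0000; 0.0000 0.0000 1.0000], t=(-0.3025, -0.8583, 0.0000)
after S2 (triangulate): (-1.9977, 1.5827, 0.6195)
after S3 (kf_track): (-0.0411, 0.5790, -1.1816)

result = (-0.0411, 0.5790, -1.1816)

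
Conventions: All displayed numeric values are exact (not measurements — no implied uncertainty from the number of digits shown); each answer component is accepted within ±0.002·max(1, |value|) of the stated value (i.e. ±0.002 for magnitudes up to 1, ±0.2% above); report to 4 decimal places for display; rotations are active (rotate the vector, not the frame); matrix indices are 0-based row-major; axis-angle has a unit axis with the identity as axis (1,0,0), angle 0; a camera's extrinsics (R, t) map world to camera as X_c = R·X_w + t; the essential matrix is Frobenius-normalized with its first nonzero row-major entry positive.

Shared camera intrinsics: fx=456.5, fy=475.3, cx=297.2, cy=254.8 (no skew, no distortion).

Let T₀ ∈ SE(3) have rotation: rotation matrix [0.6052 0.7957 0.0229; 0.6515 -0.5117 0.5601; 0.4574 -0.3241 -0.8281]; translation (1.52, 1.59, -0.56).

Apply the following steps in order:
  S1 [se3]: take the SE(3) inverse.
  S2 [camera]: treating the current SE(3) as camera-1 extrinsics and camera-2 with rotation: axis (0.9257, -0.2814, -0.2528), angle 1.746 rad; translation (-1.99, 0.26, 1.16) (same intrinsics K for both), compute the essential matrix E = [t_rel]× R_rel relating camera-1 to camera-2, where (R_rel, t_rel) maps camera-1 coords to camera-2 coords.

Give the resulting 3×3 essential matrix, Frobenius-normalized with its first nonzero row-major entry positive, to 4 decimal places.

after S1 (invert_se3): R=[0.6052 0.6515 0.4574; 0.7957 -0.5117 -0.3241; 0.0229 0.5601 -0.8281], t=(-1.6997, -0.5774, -1.3891)
after S2 (essential): [0.4948 0.1204 -0.4743; 0.2241 0.5435 0.3881; 0.1095 0.0701 -0.0513]

matrix = [0.4948 0.1204 -0.4743; 0.2241 0.5435 0.3881; 0.1095 0.0701 -0.0513]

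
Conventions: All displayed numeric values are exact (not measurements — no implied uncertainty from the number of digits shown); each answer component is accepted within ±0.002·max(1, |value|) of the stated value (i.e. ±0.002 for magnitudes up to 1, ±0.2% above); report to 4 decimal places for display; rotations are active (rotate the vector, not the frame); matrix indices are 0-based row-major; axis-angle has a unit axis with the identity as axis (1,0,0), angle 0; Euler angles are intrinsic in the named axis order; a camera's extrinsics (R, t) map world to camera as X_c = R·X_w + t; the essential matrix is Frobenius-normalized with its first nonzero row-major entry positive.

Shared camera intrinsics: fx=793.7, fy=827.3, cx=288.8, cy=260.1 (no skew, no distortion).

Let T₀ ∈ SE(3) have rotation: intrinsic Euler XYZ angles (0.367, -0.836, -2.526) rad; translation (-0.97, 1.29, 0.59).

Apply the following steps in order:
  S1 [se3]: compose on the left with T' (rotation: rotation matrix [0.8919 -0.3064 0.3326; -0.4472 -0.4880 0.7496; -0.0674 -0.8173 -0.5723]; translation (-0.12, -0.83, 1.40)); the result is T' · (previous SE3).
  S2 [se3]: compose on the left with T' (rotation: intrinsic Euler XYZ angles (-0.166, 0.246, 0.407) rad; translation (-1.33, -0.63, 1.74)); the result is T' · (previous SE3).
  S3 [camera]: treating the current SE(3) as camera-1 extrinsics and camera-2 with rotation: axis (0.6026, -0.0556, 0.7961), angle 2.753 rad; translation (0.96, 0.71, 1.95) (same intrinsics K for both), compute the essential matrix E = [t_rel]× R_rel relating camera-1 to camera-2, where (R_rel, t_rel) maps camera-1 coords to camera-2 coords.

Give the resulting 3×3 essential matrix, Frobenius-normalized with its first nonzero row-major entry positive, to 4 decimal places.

matrix = [0.0708 -0.3408 -0.5140; 0.4319 -0.1729 -0.1603; -0.5470 -0.0773 -0.2594]

after S1 (compose_se3): R=[-0.6466 0.6615 -0.3799; -0.1774 0.3540 0.9183; 0.7419 0.6612 -0.1115], t=(-1.1842, -0.5835, 0.0734)
after S2 (compose_se3): R=[-0.3271 0.6143 -0.7181; -0.2732 0.6660 0.6941; 0.9046 0.4232 -0.0501], t=(-2.1428, -1.5746, 2.1819)
after S3 (essential): [0.0708 -0.3408 -0.5140; 0.4319 -0.1729 -0.1603; -0.5470 -0.0773 -0.2594]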